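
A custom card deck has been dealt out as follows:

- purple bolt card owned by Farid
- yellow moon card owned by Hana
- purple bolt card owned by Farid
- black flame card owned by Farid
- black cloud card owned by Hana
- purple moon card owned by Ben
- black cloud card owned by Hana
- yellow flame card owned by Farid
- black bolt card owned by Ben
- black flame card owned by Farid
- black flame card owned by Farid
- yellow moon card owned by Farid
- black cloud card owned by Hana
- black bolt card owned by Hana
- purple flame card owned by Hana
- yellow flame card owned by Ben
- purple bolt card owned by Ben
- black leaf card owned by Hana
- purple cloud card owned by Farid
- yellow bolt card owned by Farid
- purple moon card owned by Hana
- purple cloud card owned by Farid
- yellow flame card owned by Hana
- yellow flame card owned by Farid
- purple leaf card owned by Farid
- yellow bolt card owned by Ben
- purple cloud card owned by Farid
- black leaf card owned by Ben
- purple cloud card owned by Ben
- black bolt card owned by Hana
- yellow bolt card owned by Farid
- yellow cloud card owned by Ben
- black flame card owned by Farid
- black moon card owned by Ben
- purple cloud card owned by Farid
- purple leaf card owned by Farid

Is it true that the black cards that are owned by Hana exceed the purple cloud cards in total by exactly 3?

False

Count of black cards owned by Hana: 6.
There are 5 purple cloud cards.
The claim requires 6 − 5 (= 1) to equal 3, which does not hold.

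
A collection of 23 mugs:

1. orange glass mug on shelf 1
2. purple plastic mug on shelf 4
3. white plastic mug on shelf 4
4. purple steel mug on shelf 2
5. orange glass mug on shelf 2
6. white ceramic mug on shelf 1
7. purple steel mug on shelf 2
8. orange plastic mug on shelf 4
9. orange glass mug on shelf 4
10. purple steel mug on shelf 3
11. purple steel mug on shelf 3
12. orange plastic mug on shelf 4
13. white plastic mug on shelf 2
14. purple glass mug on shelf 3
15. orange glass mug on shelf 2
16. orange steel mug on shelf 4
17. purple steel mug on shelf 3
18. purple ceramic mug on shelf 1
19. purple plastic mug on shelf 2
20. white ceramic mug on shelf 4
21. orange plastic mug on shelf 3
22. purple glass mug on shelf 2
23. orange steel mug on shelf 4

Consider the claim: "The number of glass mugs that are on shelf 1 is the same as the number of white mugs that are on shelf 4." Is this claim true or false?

glass mugs on shelf 1: 1.
white mugs on shelf 4: 2.
The claim requires 1 = 2, which does not hold.

False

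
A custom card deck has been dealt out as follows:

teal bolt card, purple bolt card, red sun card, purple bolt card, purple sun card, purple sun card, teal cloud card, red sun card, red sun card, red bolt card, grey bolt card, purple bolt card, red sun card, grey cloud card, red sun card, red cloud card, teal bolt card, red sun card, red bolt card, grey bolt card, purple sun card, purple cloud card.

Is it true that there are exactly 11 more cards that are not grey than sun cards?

|cards that are not grey| = 19.
|sun cards| = 9.
The claim requires 19 − 9 (= 10) to equal 11, which does not hold.

False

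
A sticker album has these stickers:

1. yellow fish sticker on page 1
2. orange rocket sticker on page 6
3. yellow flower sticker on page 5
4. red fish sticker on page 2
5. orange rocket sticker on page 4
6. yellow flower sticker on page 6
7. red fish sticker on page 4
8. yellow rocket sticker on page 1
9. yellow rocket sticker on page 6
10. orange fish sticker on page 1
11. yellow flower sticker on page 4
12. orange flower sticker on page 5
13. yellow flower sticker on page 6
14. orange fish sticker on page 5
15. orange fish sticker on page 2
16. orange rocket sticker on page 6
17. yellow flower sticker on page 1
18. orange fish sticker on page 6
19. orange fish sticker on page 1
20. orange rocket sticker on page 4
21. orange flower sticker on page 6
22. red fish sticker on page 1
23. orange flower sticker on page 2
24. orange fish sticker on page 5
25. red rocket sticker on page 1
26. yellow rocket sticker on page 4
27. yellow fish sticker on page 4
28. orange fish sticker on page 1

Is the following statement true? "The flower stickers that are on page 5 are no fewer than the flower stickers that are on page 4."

|flower stickers on page 5| = 2.
|flower stickers on page 4| = 1.
The claim requires 2 ≥ 1, which holds.

True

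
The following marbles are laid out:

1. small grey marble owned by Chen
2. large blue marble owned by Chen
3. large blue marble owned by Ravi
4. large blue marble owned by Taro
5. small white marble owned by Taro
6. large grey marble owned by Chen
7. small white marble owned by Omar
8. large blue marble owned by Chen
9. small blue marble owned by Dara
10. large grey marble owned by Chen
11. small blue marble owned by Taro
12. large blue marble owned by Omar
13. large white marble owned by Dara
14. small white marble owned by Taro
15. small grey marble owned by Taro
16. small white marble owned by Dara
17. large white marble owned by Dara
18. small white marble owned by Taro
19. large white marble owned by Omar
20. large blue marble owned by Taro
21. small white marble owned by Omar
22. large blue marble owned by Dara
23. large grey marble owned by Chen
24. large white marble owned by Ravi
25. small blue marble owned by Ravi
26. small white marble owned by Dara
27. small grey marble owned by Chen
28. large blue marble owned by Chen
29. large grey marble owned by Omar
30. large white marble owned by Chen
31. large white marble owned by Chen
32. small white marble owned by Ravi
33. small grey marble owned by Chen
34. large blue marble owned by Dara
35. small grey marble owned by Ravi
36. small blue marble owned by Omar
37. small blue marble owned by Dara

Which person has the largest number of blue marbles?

Counts by owner (restricted to blue marbles): Dara→4, Taro→3, Chen→3, Ravi→2, Omar→2.
The maximum is 4, held uniquely by Dara.

Dara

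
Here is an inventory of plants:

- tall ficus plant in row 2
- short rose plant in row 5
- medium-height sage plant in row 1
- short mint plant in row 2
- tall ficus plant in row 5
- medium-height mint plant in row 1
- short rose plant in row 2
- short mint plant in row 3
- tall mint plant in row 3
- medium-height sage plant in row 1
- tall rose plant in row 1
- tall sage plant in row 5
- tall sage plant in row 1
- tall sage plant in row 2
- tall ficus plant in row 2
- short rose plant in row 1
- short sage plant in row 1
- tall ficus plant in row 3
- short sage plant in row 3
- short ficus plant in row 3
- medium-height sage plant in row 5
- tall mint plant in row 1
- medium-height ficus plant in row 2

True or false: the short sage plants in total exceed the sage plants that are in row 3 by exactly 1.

True

short sage plants: 2.
sage plants in row 3: 1.
The claim requires 2 − 1 (= 1) to equal 1, which holds.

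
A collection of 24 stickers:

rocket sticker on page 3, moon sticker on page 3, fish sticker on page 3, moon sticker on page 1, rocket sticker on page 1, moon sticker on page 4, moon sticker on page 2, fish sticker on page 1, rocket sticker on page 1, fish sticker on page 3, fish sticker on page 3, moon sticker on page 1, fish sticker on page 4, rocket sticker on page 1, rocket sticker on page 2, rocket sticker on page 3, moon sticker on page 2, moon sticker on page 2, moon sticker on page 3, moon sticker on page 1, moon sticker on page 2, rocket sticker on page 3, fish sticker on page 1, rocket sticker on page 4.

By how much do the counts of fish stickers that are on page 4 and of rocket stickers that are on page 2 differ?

0

fish stickers on page 4: 1. rocket stickers on page 2: 1.
|1 − 1| = 1 − 1 = 0.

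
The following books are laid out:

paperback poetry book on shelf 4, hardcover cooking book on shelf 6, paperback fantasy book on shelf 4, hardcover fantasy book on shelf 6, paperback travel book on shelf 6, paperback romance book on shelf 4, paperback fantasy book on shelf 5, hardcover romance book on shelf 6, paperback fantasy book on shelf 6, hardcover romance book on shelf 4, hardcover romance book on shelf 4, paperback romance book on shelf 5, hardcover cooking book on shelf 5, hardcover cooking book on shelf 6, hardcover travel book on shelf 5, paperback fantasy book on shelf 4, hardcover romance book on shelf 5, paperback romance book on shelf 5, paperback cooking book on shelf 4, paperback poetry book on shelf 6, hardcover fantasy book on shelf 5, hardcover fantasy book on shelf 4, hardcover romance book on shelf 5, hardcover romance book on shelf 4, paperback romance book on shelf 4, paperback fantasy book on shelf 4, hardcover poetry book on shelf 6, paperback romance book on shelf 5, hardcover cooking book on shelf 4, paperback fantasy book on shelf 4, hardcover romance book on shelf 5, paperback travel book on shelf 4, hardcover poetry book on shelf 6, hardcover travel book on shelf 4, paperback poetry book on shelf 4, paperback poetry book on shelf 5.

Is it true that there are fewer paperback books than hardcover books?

There are 18 paperback books.
There are 18 hardcover books.
The claim requires 18 < 18, which does not hold.

False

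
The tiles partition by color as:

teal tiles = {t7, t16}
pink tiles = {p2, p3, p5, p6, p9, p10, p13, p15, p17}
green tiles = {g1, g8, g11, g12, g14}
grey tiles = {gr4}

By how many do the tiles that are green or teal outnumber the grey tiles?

tiles that are green or teal: 7.
grey tiles: 1.
7 − 1 = 6.

6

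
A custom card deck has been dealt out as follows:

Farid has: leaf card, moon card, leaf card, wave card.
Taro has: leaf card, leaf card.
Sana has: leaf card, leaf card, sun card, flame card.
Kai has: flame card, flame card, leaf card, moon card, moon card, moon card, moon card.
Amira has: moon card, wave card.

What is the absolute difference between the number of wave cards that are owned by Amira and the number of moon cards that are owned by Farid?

wave cards owned by Amira: 1. moon cards owned by Farid: 1.
|1 − 1| = 1 − 1 = 0.

0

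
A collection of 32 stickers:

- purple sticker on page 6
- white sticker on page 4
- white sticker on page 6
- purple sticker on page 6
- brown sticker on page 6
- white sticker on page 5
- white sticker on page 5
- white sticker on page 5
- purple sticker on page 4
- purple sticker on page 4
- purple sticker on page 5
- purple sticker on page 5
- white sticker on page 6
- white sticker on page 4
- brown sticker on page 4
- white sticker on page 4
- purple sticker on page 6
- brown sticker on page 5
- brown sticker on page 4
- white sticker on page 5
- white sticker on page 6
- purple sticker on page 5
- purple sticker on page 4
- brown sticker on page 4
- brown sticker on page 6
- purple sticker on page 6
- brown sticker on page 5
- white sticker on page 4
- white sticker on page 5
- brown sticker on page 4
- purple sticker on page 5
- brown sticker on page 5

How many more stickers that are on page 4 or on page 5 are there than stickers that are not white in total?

3

stickers on page 4 or on page 5: 23.
stickers that are not white: 20.
23 − 20 = 3.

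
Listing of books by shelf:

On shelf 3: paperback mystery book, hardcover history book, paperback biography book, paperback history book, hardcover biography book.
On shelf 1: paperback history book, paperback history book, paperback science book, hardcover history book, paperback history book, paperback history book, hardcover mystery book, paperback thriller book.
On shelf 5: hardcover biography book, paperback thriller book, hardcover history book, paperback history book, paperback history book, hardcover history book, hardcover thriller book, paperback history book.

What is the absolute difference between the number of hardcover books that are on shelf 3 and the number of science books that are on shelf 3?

hardcover books on shelf 3: 2. science books on shelf 3: 0.
|2 − 0| = 2 − 0 = 2.

2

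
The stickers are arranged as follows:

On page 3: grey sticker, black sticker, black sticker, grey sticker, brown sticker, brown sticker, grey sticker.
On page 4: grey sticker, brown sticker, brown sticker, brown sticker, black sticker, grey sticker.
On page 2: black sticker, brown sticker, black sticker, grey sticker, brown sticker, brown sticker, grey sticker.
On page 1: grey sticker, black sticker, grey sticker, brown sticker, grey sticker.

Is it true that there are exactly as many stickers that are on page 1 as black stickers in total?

There are 5 stickers on page 1.
There are 6 black stickers.
The claim requires 5 = 6, which does not hold.

False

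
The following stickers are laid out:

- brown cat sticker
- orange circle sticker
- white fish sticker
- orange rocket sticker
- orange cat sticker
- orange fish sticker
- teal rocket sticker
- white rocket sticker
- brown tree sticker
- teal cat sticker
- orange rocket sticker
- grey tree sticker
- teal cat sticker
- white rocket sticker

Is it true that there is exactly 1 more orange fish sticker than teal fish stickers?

True

|orange fish stickers| = 1.
|teal fish stickers| = 0.
The claim requires 1 − 0 (= 1) to equal 1, which holds.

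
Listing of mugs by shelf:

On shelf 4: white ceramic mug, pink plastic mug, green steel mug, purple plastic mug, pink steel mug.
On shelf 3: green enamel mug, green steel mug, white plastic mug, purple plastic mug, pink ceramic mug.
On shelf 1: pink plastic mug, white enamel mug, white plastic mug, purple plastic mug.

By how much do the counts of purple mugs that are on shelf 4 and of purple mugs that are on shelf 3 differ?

0

purple mugs on shelf 4: 1. purple mugs on shelf 3: 1.
|1 − 1| = 1 − 1 = 0.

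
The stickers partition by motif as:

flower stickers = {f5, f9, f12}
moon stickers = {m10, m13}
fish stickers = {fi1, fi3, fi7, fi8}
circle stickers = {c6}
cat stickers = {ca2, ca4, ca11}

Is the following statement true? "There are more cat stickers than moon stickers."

cat stickers: 3.
moon stickers: 2.
The claim requires 3 > 2, which holds.

True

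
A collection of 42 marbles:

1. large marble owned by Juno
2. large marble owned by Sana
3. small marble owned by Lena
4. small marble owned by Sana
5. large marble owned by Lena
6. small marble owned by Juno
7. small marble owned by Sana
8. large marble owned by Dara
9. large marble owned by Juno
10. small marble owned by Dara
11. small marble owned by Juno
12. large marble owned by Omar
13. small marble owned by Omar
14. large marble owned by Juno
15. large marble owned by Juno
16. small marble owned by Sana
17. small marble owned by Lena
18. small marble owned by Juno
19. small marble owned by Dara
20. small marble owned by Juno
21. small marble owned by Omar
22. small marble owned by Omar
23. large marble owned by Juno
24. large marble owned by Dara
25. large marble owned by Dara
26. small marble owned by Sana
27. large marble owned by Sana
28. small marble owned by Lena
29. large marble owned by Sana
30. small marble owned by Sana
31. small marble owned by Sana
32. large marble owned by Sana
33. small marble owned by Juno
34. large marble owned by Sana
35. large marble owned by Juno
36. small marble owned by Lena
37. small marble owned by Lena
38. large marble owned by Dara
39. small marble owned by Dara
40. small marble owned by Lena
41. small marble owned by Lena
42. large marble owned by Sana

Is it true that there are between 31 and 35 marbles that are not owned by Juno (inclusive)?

True

marbles that are not owned by Juno: 31.
The claim requires 31 ≤ 31 ≤ 35, which holds.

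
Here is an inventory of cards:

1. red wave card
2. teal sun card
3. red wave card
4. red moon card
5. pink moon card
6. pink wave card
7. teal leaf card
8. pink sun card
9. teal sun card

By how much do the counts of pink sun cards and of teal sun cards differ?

1

pink sun cards: 1. teal sun cards: 2.
|1 − 2| = 2 − 1 = 1.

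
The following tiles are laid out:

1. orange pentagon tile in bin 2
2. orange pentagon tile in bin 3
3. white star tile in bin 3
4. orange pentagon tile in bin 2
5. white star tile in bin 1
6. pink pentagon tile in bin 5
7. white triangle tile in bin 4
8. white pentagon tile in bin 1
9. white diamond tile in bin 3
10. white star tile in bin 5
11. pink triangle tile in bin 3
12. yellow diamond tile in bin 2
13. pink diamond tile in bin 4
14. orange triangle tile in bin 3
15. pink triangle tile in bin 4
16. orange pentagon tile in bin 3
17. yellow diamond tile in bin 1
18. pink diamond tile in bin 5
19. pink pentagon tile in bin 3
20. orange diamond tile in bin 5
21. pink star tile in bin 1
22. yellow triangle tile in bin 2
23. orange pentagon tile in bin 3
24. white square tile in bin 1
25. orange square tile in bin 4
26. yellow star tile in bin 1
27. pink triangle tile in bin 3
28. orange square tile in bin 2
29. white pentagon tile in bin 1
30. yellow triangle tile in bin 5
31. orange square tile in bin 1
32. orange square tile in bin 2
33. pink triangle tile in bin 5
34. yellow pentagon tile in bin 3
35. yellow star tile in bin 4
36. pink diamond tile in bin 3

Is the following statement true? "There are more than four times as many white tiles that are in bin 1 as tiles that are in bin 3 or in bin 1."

False

|white tiles in bin 1| = 4.
|tiles in bin 3 or in bin 1| = 19.
The claim requires 4 > 4 × 19 = 76, which does not hold.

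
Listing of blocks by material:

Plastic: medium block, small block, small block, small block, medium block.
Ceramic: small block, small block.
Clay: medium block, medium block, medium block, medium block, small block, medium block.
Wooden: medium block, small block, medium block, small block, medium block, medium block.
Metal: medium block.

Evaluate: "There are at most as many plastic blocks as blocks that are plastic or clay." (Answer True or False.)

There are 5 plastic blocks.
There are 11 blocks that are plastic or clay.
The claim requires 5 ≤ 11, which holds.

True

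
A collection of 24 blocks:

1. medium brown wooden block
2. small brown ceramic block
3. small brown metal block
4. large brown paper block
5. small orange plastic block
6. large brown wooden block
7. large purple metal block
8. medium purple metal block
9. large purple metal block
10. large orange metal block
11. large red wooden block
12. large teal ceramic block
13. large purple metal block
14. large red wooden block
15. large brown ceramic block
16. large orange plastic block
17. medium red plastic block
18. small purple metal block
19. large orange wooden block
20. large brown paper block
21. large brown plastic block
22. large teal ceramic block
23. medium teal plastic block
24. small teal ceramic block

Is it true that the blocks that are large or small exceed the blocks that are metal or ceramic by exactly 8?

blocks that are large or small: 20.
blocks that are metal or ceramic: 12.
The claim requires 20 − 12 (= 8) to equal 8, which holds.

True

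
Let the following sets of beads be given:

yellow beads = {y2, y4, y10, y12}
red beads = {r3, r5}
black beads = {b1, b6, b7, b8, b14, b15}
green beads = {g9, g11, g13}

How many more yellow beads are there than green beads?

yellow beads: 4.
green beads: 3.
4 − 3 = 1.

1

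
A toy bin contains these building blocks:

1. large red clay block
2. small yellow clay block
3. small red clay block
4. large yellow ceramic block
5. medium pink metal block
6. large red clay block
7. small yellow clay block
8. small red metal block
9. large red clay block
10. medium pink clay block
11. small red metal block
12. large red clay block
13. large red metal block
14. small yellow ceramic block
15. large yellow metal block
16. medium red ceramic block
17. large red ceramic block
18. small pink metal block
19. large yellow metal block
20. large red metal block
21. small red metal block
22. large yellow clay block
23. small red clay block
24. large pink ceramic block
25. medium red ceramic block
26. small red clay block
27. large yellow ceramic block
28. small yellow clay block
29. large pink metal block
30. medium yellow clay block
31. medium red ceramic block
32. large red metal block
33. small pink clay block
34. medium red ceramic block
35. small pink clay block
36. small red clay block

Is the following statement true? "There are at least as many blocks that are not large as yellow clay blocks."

|blocks that are not large| = 21.
|yellow clay blocks| = 5.
The claim requires 21 ≥ 5, which holds.

True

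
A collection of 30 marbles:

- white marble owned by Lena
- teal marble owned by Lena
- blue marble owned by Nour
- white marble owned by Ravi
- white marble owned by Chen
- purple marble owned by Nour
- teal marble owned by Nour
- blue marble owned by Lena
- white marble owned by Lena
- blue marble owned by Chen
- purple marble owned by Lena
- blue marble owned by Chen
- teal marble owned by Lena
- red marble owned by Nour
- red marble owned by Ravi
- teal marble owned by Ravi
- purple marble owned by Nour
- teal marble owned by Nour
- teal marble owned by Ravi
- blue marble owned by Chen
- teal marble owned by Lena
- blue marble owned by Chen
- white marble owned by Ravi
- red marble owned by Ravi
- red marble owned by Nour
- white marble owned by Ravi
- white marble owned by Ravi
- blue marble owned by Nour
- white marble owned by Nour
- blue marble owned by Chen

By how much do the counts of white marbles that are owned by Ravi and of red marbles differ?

0

white marbles owned by Ravi: 4. red marbles: 4.
|4 − 4| = 4 − 4 = 0.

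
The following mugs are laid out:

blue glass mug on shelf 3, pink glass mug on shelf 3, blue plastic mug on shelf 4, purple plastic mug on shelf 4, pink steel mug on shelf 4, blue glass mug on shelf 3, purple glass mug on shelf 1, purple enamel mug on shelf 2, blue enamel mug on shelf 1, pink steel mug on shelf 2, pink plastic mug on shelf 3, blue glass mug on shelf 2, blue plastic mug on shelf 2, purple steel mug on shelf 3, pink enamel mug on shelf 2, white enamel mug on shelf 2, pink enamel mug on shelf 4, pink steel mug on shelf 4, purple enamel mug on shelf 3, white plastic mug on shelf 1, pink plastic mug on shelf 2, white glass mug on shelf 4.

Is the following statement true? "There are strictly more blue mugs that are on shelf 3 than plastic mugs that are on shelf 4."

False

blue mugs on shelf 3: 2.
plastic mugs on shelf 4: 2.
The claim requires 2 > 2, which does not hold.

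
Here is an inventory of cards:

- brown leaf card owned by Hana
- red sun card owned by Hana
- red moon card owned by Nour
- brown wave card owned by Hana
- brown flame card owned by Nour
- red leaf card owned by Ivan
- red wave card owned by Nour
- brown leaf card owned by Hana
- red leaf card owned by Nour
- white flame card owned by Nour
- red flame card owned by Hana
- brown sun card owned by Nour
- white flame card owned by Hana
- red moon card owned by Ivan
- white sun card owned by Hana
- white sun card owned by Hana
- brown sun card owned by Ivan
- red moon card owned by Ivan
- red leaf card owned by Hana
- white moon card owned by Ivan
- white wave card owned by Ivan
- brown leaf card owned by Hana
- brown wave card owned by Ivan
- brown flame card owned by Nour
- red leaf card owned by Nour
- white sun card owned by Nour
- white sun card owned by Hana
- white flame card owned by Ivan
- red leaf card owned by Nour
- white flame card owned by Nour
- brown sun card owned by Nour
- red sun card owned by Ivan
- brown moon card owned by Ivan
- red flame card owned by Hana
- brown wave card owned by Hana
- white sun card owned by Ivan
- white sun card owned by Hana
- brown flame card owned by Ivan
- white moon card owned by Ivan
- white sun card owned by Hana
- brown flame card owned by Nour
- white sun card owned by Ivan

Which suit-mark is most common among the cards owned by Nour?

Counts by suit-mark (restricted to cards owned by Nour): flame 5, leaf 3, sun 3, wave 1, moon 1.
The maximum is 5, held uniquely by flame.

flame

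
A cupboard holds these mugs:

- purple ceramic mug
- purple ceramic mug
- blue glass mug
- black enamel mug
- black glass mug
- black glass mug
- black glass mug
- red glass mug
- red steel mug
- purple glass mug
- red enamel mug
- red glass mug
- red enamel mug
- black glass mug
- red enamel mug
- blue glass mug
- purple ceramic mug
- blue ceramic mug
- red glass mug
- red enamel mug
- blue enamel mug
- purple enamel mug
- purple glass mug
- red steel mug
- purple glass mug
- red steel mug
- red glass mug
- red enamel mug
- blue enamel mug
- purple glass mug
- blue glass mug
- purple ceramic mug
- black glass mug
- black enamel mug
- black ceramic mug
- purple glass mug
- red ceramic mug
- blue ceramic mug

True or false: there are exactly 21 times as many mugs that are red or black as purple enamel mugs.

There are 21 mugs that are red or black.
There is 1 purple enamel mug.
The claim requires 21 = 21 × 1 = 21, which holds.

True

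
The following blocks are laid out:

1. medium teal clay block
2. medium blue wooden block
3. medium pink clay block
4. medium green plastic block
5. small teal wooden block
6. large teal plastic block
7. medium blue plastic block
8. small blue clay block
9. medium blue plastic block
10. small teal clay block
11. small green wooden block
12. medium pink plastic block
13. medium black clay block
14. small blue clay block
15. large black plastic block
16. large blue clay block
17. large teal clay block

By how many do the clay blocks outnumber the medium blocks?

0

clay blocks: 8.
medium blocks: 8.
8 − 8 = 0.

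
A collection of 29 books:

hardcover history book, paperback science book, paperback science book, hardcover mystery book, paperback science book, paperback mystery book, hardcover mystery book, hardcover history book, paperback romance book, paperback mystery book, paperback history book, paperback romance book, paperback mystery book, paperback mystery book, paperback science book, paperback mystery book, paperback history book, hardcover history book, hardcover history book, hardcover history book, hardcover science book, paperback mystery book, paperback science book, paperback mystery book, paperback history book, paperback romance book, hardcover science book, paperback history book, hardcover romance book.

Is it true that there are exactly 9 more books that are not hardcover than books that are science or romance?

False

There are 19 books that are not hardcover.
There are 11 books that are science or romance.
The claim requires 19 − 11 (= 8) to equal 9, which does not hold.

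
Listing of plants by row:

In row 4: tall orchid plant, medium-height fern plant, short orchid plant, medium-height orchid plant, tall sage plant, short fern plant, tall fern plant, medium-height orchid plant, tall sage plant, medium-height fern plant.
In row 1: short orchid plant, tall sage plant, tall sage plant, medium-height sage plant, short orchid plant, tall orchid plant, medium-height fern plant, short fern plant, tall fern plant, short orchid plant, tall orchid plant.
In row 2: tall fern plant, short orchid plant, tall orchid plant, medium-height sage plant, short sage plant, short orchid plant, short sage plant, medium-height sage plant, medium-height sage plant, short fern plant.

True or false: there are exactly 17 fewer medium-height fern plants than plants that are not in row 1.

True

There are 3 medium-height fern plants.
There are 20 plants that are not in row 1.
The claim requires 20 − 3 (= 17) to equal 17, which holds.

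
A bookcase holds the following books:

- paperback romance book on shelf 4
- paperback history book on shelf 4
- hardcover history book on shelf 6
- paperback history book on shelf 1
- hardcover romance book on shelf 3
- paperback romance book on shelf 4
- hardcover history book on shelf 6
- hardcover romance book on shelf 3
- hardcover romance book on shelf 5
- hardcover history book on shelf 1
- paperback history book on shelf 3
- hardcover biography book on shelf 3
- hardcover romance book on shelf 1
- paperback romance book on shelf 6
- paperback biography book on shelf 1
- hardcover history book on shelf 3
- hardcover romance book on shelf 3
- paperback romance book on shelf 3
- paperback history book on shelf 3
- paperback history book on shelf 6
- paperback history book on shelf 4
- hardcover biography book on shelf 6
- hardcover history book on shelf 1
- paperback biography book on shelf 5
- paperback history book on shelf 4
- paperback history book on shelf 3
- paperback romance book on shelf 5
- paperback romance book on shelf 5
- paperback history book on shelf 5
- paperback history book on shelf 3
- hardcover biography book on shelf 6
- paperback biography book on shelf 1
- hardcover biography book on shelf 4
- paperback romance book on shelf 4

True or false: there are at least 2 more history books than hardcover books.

False

history books: 15.
hardcover books: 14.
The claim requires 15 − 14 = 1 ≥ 2, which does not hold.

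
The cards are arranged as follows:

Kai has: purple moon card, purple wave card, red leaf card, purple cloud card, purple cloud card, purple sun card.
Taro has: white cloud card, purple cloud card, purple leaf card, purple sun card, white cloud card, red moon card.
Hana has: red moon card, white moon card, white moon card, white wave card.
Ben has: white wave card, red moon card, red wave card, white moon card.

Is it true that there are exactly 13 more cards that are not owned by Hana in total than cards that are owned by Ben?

|cards that are not owned by Hana| = 16.
|cards owned by Ben| = 4.
The claim requires 16 − 4 (= 12) to equal 13, which does not hold.

False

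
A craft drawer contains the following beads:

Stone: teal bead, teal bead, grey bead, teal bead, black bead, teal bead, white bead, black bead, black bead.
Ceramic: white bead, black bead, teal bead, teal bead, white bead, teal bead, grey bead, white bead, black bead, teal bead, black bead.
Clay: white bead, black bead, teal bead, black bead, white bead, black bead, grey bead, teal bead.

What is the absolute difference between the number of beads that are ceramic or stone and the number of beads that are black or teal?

1

beads that are ceramic or stone: 20. beads that are black or teal: 19.
|20 − 19| = 20 − 19 = 1.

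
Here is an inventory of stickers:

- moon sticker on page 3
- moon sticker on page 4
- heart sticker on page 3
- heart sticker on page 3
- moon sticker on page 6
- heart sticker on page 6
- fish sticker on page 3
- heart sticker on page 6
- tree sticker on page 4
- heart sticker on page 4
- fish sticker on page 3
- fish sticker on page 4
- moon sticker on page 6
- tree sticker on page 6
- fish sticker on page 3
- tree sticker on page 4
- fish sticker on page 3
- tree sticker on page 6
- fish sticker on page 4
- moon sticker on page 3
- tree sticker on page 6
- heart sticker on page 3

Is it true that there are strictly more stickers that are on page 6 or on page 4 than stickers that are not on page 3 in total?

|stickers on page 6 or on page 4| = 13.
|stickers that are not on page 3| = 13.
The claim requires 13 > 13, which does not hold.

False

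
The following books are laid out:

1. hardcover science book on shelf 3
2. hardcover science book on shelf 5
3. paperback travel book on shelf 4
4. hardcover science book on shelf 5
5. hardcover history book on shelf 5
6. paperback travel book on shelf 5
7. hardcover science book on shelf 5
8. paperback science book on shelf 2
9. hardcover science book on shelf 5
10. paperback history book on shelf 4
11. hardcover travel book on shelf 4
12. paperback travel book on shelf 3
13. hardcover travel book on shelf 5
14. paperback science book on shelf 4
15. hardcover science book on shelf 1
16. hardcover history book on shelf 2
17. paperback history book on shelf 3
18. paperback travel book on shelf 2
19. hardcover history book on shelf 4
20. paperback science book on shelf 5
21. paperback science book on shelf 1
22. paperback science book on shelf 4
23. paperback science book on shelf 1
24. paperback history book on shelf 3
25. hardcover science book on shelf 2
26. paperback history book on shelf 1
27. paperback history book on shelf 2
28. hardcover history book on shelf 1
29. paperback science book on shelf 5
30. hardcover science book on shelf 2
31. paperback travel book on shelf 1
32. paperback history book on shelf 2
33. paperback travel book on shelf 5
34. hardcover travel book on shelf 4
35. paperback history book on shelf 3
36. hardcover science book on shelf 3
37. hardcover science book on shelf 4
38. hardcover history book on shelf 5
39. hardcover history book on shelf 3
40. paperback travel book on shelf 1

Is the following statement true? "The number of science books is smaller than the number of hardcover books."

True

|science books| = 17.
|hardcover books| = 19.
The claim requires 17 < 19, which holds.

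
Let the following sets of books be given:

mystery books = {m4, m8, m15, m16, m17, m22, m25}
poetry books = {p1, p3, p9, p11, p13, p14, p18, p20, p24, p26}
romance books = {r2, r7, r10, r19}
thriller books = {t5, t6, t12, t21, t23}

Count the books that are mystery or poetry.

17

mystery: 7; poetry: 10; together 7 + 10 = 17.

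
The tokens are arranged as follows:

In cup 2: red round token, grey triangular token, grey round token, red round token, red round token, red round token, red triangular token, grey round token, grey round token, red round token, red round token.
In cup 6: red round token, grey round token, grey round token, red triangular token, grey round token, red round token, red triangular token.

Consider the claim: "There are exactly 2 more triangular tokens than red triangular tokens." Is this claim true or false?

False

triangular tokens: 4.
red triangular tokens: 3.
The claim requires 4 − 3 (= 1) to equal 2, which does not hold.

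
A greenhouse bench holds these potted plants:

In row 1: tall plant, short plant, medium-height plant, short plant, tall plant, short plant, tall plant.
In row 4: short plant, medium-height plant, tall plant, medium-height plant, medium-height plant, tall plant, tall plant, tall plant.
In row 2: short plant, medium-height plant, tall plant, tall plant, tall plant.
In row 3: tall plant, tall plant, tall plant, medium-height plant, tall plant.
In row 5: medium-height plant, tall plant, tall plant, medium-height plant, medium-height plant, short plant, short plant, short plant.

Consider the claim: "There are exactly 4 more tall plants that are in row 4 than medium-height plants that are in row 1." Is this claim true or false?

False

There are 4 tall plants in row 4.
There is 1 medium-height plant in row 1.
The claim requires 4 − 1 (= 3) to equal 4, which does not hold.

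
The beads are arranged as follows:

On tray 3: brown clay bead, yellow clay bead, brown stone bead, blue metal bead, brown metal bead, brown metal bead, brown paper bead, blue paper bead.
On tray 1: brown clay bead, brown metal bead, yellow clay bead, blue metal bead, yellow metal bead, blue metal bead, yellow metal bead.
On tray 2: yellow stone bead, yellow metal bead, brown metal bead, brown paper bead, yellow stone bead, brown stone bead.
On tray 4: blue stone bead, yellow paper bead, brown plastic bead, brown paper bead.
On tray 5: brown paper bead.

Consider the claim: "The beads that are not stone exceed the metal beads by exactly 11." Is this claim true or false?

|beads that are not stone| = 21.
|metal beads| = 10.
The claim requires 21 − 10 (= 11) to equal 11, which holds.

True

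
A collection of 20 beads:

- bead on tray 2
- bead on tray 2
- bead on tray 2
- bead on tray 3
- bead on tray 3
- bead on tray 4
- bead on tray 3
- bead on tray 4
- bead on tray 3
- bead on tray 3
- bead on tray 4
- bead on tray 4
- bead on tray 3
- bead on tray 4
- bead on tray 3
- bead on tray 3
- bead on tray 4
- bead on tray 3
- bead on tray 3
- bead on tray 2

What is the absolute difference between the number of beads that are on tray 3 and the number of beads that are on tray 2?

beads on tray 3: 10. beads on tray 2: 4.
|10 − 4| = 10 − 4 = 6.

6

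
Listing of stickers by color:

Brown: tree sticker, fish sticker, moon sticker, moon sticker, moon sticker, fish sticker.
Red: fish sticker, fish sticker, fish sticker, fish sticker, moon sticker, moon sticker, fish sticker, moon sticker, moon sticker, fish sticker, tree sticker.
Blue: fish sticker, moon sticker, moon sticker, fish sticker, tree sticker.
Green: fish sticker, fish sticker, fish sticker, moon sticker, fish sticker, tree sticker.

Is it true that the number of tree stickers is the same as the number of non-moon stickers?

tree stickers: 4.
non-moon stickers: 18.
The claim requires 4 = 18, which does not hold.

False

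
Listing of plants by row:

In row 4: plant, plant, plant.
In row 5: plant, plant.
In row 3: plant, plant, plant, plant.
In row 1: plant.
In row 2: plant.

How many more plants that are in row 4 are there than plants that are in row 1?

2

plants in row 4: 3.
plants in row 1: 1.
3 − 1 = 2.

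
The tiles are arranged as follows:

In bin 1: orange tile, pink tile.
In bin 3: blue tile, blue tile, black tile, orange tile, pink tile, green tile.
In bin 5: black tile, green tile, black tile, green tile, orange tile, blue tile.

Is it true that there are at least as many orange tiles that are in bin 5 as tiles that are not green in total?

False

|orange tiles in bin 5| = 1.
|tiles that are not green| = 11.
The claim requires 1 ≥ 11, which does not hold.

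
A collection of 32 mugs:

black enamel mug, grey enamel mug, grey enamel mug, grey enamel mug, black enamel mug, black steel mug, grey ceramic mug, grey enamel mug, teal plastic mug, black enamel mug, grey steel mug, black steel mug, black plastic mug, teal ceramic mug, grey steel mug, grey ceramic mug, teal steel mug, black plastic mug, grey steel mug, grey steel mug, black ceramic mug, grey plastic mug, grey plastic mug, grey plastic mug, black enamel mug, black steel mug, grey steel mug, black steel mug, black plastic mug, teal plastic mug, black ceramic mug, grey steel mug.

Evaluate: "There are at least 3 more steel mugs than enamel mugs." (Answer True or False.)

steel mugs: 11.
enamel mugs: 8.
The claim requires 11 − 8 = 3 ≥ 3, which holds.

True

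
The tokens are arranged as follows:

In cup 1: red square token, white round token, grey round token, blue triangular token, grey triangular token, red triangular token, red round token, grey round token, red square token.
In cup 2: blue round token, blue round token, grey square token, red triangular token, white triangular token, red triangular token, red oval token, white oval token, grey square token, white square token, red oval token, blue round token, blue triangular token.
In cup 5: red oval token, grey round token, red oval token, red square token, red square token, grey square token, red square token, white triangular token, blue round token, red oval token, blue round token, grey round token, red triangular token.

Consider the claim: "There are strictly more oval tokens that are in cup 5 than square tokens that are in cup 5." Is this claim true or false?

False

|oval tokens in cup 5| = 3.
|square tokens in cup 5| = 4.
The claim requires 3 > 4, which does not hold.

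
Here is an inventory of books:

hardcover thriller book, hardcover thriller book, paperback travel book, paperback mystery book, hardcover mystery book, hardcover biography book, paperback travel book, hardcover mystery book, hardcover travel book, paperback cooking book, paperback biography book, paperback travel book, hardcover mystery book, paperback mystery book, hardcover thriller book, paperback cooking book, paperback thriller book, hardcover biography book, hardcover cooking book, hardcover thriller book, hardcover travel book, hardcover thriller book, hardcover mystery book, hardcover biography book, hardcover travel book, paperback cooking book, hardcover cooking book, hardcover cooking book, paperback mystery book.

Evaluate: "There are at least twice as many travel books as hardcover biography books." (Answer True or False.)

True

travel books: 6.
hardcover biography books: 3.
The claim requires 6 ≥ 2 × 3 = 6, which holds.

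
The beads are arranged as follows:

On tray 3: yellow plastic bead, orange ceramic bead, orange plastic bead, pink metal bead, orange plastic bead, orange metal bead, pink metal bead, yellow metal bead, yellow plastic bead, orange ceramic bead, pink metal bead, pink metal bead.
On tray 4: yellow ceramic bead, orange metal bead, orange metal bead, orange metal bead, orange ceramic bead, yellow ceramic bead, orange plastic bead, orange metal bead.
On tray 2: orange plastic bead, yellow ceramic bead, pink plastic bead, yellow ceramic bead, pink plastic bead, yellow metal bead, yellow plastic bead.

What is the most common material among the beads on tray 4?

Counts by material (restricted to beads on tray 4): metal 4, ceramic 3, plastic 1.
The maximum is 4, held uniquely by metal.

metal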